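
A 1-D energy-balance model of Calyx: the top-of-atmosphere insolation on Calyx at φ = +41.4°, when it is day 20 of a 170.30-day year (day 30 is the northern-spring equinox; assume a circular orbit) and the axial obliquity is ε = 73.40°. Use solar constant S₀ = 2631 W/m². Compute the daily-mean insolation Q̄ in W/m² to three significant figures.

Q̄ ≈ 320 W/m²

Solar longitude: λ_s = 360° × (20 − 30)/170.30 = -21.139°, i.e. -21.139° + 360° = 338.861°.
sin δ = sin 73.40° × sin 338.861° = -0.34560, so δ = -20.219°.
cos H₀ = −tan(+41.4°) tan(-20.219°) = 0.3247, H₀ = 1.2401 rad.
Bracket: H₀ sin φ sin δ + cos φ cos δ sin H₀ = 1.2401×0.66131×-0.34560 + 0.75011×0.93838×0.94582 = -0.283423 + 0.665752 = 0.382329.
Q̄ = (S₀/π) × [bracket] = (2631/π) × 0.382329 = 320.2 W/m².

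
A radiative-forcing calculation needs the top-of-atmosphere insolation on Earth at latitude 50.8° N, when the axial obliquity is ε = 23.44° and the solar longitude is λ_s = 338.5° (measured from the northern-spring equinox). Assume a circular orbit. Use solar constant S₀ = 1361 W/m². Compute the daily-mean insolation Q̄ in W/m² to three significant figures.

Q̄ ≈ 198 W/m²

Solar declination: sin δ = sin ε · sin λ_s = sin 23.44° × sin 338.5° = -0.14579, so δ = -8.383°.
cos H₀ = −tan(+50.8°) tan(-8.383°) = 0.1807, H₀ = 1.3891 rad.
Bracket: H₀ sin φ sin δ + cos φ cos δ sin H₀ = 1.3891×0.77494×-0.14579 + 0.63203×0.98932×0.98354 = -0.156938 + 0.614988 = 0.458050.
Q̄ = (S₀/π) × [bracket] = (1361/π) × 0.458050 = 198.4 W/m².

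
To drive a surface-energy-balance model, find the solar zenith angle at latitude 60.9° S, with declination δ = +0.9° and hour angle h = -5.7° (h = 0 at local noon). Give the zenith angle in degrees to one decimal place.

cos θ_z = sin φ sin δ + cos φ cos δ cos h = -0.013725 + 0.483871 = 0.470146.
θ_z = arccos(0.470146) = 62.0°.

θ_z = 62.0°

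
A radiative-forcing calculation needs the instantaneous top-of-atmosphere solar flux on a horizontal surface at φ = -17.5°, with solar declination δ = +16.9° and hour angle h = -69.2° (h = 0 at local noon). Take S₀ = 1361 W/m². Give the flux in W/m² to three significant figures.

322 W/m²

cos θ_z = sin φ sin δ + cos φ cos δ cos h = -0.087416 + 0.324046 = 0.236630.
Flux = S₀ · cos θ_z = 1361 × 0.236630 = 322.1 W/m².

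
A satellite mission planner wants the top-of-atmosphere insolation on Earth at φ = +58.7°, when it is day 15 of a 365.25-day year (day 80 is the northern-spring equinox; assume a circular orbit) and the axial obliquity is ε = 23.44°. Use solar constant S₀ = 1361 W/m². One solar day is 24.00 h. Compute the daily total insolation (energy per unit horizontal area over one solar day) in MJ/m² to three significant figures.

Solar longitude: λ_s = 360° × (15 − 80)/365.25 = -64.066°, i.e. -64.066° + 360° = 295.934°.
sin δ = sin 23.44° × sin 295.934° = -0.35773, so δ = -20.961°.
cos H₀ = −tan(+58.7°) tan(-20.961°) = 0.6301, H₀ = 0.8892 rad.
Bracket: H₀ sin φ sin δ + cos φ cos δ sin H₀ = 0.8892×0.85446×-0.35773 + 0.51952×0.93383×0.77655 = -0.271798 + 0.376738 = 0.104940.
Q̄ = (S₀/π) × [bracket] = (1361/π) × 0.104940 = 45.462 W/m².
Daily total = Q̄ × 24.00 h × 3600 s/h = 45.462 × 24.00 × 3600 / 10⁶ = 3.928 MJ/m².

3.93 MJ/m²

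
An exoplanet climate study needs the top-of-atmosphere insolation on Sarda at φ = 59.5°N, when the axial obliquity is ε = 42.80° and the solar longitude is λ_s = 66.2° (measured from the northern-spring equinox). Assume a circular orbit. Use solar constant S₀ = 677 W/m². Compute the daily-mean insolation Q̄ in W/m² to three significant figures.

Q̄ ≈ 363 W/m²

Solar declination: sin δ = sin ε · sin λ_s = sin 42.80° × sin 66.2° = 0.62166, so δ = +38.438°.
cos H₀ = −tan(+59.5°) tan(+38.438°) = -1.3474 ≤ −1 ⇒ polar day, H₀ = π.
Bracket: H₀ sin φ sin δ + cos φ cos δ sin H₀ = 3.1416×0.86163×0.62166 + 0.50754×0.78329×0.00000 = 1.682769 + 0.000000 = 1.682769.
Q̄ = (S₀/π) × [bracket] = (677/π) × 1.682769 = 362.6 W/m².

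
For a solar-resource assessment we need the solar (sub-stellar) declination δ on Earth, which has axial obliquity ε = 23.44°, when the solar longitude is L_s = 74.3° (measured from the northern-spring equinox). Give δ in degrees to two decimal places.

δ = +22.52°

sin δ = sin ε · sin L_s = sin 23.44° × sin 74.3° = 0.382948.
δ = arcsin(0.382948) = +22.52°.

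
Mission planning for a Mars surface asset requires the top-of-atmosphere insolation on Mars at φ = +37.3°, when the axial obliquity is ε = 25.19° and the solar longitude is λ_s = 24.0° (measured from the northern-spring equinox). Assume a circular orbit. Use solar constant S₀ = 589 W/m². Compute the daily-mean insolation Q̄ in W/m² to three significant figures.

Q̄ ≈ 179 W/m²

Solar declination: sin δ = sin ε · sin λ_s = sin 25.19° × sin 24.0° = 0.17312, so δ = +9.969°.
cos H₀ = −tan(+37.3°) tan(+9.969°) = -0.1339, H₀ = 1.7051 rad.
Bracket: H₀ sin φ sin δ + cos φ cos δ sin H₀ = 1.7051×0.60599×0.17312 + 0.79547×0.98490×0.99099 = 0.178880 + 0.776399 = 0.955279.
Q̄ = (S₀/π) × [bracket] = (589/π) × 0.955279 = 179.1 W/m².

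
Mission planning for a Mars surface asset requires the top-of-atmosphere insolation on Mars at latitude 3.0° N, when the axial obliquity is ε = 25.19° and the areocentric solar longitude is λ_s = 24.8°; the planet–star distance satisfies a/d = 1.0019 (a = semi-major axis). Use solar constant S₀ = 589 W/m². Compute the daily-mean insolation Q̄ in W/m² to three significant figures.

Q̄ ≈ 188 W/m²

sin δ = sin 25.19° × sin 24.8° = 0.17853, so δ = +10.284°.
cos H₀ = −tan(+3.0°) tan(+10.284°) = -0.0095, H₀ = 1.5803 rad.
Bracket: H₀ sin φ sin δ + cos φ cos δ sin H₀ = 1.5803×0.05234×0.17853 + 0.99863×0.98393×0.99995 = 0.014767 + 0.982533 = 0.997300.
Inverse-square distance factor (a/d)² = 1.0019² = 1.003804.
Q̄ = (S₀/π) × 1.003804 × [bracket] = (589/π) × 1.003804 × 0.997300 = 187.7 W/m².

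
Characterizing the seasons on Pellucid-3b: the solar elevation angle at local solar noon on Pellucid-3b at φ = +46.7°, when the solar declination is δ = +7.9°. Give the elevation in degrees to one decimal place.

51.2°

At local noon the hour angle is zero, so the zenith angle equals |φ − δ| = |+46.7° − (+7.900°)| = 38.800°.
Elevation = 90° − 38.800° = 51.2°.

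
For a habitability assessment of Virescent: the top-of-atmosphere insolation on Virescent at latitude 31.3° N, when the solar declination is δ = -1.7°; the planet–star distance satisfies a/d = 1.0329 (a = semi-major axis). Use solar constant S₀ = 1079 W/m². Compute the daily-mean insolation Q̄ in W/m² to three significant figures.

Q̄ ≈ 304 W/m²

cos H₀ = −tan(+31.3°) tan(-1.700°) = 0.0180, H₀ = 1.5528 rad.
Bracket: H₀ sin φ sin δ + cos φ cos δ sin H₀ = 1.5528×0.51952×-0.02967 + 0.85446×0.99956×0.99984 = -0.023935 + 0.853947 = 0.830012.
Inverse-square distance factor (a/d)² = 1.0329² = 1.066882.
Q̄ = (S₀/π) × 1.066882 × [bracket] = (1079/π) × 1.066882 × 0.830012 = 304.1 W/m².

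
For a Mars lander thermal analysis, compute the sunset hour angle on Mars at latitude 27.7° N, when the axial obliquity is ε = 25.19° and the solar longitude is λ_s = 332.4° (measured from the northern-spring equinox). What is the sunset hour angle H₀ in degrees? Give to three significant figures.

Solar declination: sin δ = sin ε · sin λ_s = sin 25.19° × sin 332.4° = -0.19719, so δ = -11.373°.
cos H₀ = −tan φ · tan δ = −tan(+27.7°) × tan(-11.373°) = 0.1056, so H₀ = 1.4650 rad = 83.94°.

H₀ = 83.9°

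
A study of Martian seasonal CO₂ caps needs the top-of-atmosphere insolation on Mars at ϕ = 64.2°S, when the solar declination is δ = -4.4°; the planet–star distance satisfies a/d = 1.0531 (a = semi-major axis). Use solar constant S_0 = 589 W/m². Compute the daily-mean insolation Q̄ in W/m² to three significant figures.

cos h₀ = −tan(-64.2°) tan(-4.400°) = -0.1592, h₀ = 1.7306 rad.
Bracket: h₀ sin ϕ sin δ + cos ϕ cos δ sin h₀ = 1.7306×-0.90032×-0.07672 + 0.43523×0.99705×0.98725 = 0.119537 + 0.428413 = 0.547950.
Inverse-square distance factor (a/d)² = 1.0531² = 1.109020.
Q̄ = (S_0/π) × 1.109020 × [bracket] = (589/π) × 1.109020 × 0.547950 = 113.9 W/m².

Q̄ ≈ 114 W/m²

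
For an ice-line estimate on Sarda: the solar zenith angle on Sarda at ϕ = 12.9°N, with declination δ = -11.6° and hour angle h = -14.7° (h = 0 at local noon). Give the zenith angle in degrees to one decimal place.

θ_z = 28.5°

cos θ_z = sin ϕ sin δ + cos ϕ cos δ cos h = -0.044891 + 0.923597 = 0.878706.
θ_z = arccos(0.878706) = 28.5°.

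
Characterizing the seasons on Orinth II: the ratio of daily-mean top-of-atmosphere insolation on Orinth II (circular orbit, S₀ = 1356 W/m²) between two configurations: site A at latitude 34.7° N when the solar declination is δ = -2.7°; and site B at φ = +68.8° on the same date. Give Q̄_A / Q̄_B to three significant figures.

Q̄_A / Q̄_B ≈ 2.64

— Configuration A (φ=+34.7°):
cos H₀ = −tan(+34.7°) tan(-2.700°) = 0.0327, H₀ = 1.5381 rad.
Bracket: H₀ sin φ sin δ + cos φ cos δ sin H₀ = 1.5381×0.56928×-0.04711 + 0.82214×0.99889×0.99947 = -0.041250 + 0.820792 = 0.779542.
Q̄ = (S₀/π) × [bracket] = (1356/π) × 0.779542 = 336.47 W/m².
— Configuration B (φ=+68.8°):
cos H₀ = −tan(+68.8°) tan(-2.700°) = 0.1216, H₀ = 1.4489 rad.
Bracket: H₀ sin φ sin δ + cos φ cos δ sin H₀ = 1.4489×0.93232×-0.04711 + 0.36162×0.99889×0.99258 = -0.063638 + 0.358538 = 0.294900.
Q̄ = (S₀/π) × [bracket] = (1356/π) × 0.294900 = 127.29 W/m².
Ratio Q̄_A / Q̄_B = 336.47 / 127.29 = 2.643.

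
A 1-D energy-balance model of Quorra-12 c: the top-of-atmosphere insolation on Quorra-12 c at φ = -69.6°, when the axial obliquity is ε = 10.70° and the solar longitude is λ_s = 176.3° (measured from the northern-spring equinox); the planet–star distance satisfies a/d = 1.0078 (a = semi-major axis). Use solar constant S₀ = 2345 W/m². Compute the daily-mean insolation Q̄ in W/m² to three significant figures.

Q̄ ≈ 251 W/m²

Solar declination: sin δ = sin ε · sin λ_s = sin 10.70° × sin 176.3° = 0.01198, so δ = +0.687°.
cos H₀ = −tan(-69.6°) tan(+0.687°) = 0.0322, H₀ = 1.5386 rad.
Bracket: H₀ sin φ sin δ + cos φ cos δ sin H₀ = 1.5386×-0.93728×0.01198 + 0.34857×0.99993×0.99948 = -0.017276 + 0.348364 = 0.331088.
Inverse-square distance factor (a/d)² = 1.0078² = 1.015661.
Q̄ = (S₀/π) × 1.015661 × [bracket] = (2345/π) × 1.015661 × 0.331088 = 251.0 W/m².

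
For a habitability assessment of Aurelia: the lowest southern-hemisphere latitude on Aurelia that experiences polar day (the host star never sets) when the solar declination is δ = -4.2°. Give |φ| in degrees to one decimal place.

Polar day requires cos H₀ = −tan φ tan δ ≤ −1, i.e. tan φ tan δ ≥ 1.
The boundary is |tan φ| · |tan δ| = 1, so |φ| = 90° − |δ| = 90° − 4.2° = 85.8° in the southern hemisphere.

|φ| = 85.8°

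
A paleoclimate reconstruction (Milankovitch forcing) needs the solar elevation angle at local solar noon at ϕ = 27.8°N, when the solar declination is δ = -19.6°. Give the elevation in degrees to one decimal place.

42.6°

At local noon the hour angle is zero, so the zenith angle equals |ϕ − δ| = |+27.8° − (-19.600°)| = 47.400°.
Elevation = 90° − 47.400° = 42.6°.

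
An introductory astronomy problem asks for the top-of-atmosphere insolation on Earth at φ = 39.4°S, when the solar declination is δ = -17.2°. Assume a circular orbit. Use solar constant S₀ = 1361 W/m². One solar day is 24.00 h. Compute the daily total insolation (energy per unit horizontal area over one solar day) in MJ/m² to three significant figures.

cos H₀ = −tan(-39.4°) tan(-17.200°) = -0.2543, H₀ = 1.8279 rad.
Bracket: H₀ sin φ sin δ + cos φ cos δ sin H₀ = 1.8279×-0.63473×-0.29571 + 0.77273×0.95528×0.96713 = 0.343090 + 0.713910 = 1.057000.
Q̄ = (S₀/π) × [bracket] = (1361/π) × 1.057000 = 457.91 W/m².
Daily total = Q̄ × 24.00 h × 3600 s/h = 457.91 × 24.00 × 3600 / 10⁶ = 39.56 MJ/m².

39.6 MJ/m²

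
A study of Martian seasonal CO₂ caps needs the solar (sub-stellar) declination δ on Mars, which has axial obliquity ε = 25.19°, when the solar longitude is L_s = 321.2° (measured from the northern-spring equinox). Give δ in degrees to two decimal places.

δ = -15.47°

sin δ = sin ε · sin L_s = sin 25.19° × sin 321.2° = -0.266696.
δ = arcsin(-0.266696) = -15.47°.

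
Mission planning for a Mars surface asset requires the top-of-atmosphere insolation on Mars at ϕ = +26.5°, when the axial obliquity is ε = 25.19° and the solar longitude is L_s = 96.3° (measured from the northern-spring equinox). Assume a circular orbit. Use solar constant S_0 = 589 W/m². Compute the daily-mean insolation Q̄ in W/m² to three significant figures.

Q̄ ≈ 212 W/m²

Solar declination: sin δ = sin ε · sin L_s = sin 25.19° × sin 96.3° = 0.42305, so δ = +25.027°.
cos h₀ = −tan(+26.5°) tan(+25.027°) = -0.2328, h₀ = 1.8057 rad.
Bracket: h₀ sin ϕ sin δ + cos ϕ cos δ sin h₀ = 1.8057×0.44620×0.42305 + 0.89493×0.90611×0.97253 = 0.340853 + 0.788629 = 1.129482.
Q̄ = (S_0/π) × [bracket] = (589/π) × 1.129482 = 211.8 W/m².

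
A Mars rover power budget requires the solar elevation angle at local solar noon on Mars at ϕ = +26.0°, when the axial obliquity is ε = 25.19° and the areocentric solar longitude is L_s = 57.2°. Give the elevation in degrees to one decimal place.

85.0°

sin δ = sin 25.19° × sin 57.2° = 0.35776, so δ = +20.963°.
At local noon the hour angle is zero, so the zenith angle equals |ϕ − δ| = |+26.0° − (+20.963°)| = 5.037°.
Elevation = 90° − 5.037° = 85.0°.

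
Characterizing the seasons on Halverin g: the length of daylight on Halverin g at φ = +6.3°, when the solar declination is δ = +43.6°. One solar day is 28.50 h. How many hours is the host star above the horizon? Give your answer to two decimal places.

cos H₀ = −tan φ · tan δ = −tan(+6.3°) × tan(+43.600°) = -0.1051, so H₀ = 1.6761 rad = 96.03°.
Daylight = 2H₀/(2π) × 28.50 h = (1.6761/π) × 28.50 = 15.21 h.

15.21 h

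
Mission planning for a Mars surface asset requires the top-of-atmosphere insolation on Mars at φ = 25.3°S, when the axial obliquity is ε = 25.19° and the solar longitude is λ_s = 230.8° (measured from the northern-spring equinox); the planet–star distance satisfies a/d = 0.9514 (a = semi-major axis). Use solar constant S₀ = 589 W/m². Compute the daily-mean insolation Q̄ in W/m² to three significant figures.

Q̄ ≈ 184 W/m²

Solar declination: sin δ = sin ε · sin λ_s = sin 25.19° × sin 230.8° = -0.32983, so δ = -19.259°.
cos H₀ = −tan(-25.3°) tan(-19.259°) = -0.1652, H₀ = 1.7367 rad.
Bracket: H₀ sin φ sin δ + cos φ cos δ sin H₀ = 1.7367×-0.42736×-0.32983 + 0.90408×0.94404×0.98627 = 0.244799 + 0.841769 = 1.086568.
Inverse-square distance factor (a/d)² = 0.9514² = 0.905162.
Q̄ = (S₀/π) × 0.905162 × [bracket] = (589/π) × 0.905162 × 1.086568 = 184.4 W/m².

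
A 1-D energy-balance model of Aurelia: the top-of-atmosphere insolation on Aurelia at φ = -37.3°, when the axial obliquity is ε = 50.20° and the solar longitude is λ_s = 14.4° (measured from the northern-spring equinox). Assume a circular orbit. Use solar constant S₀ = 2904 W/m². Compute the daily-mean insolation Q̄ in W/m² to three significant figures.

Solar declination: sin δ = sin ε · sin λ_s = sin 50.20° × sin 14.4° = 0.19106, so δ = +11.015°.
cos H₀ = −tan(-37.3°) tan(+11.015°) = 0.1483, H₀ = 1.4220 rad.
Bracket: H₀ sin φ sin δ + cos φ cos δ sin H₀ = 1.4220×-0.60599×0.19106 + 0.79547×0.98158×0.98894 = -0.164640 + 0.772182 = 0.607542.
Q̄ = (S₀/π) × [bracket] = (2904/π) × 0.607542 = 561.6 W/m².

Q̄ ≈ 562 W/m²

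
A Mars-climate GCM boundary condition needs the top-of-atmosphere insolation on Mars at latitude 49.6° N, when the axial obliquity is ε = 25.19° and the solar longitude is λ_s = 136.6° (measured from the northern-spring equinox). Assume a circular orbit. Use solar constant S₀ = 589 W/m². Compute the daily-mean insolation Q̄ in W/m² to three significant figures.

Q̄ ≈ 189 W/m²

Solar declination: sin δ = sin ε · sin λ_s = sin 25.19° × sin 136.6° = 0.29244, so δ = +17.004°.
cos H₀ = −tan(+49.6°) tan(+17.004°) = -0.3593, H₀ = 1.9383 rad.
Bracket: H₀ sin φ sin δ + cos φ cos δ sin H₀ = 1.9383×0.76154×0.29244 + 0.64812×0.95628×0.93321 = 0.431669 + 0.578389 = 1.010058.
Q̄ = (S₀/π) × [bracket] = (589/π) × 1.010058 = 189.4 W/m².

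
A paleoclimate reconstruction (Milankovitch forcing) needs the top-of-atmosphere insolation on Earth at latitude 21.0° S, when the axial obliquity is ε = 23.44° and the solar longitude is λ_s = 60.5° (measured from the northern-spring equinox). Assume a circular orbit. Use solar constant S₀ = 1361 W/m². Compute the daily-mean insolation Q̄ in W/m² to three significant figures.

Solar declination: sin δ = sin ε · sin λ_s = sin 23.44° × sin 60.5° = 0.34622, so δ = +20.256°.
cos H₀ = −tan(-21.0°) tan(+20.256°) = 0.1417, H₀ = 1.4287 rad.
Bracket: H₀ sin φ sin δ + cos φ cos δ sin H₀ = 1.4287×-0.35837×0.34622 + 0.93358×0.93815×0.98992 = -0.177266 + 0.867010 = 0.689744.
Q̄ = (S₀/π) × [bracket] = (1361/π) × 0.689744 = 298.8 W/m².

Q̄ ≈ 299 W/m²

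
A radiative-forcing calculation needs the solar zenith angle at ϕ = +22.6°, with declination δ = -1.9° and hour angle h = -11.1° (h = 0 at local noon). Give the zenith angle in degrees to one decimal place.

cos θ_z = sin ϕ sin δ + cos ϕ cos δ cos h = -0.012741 + 0.905441 = 0.892700.
θ_z = arccos(0.892700) = 26.8°.

θ_z = 26.8°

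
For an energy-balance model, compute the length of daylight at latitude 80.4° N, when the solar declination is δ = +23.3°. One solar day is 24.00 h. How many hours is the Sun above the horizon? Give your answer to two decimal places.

24.00 h

Sunrise equation: cos H₀ = −tan φ · tan δ = -2.5463 ≤ −1, so the Sun never sets (polar day) and H₀ = π.
Daylight = 2H₀/(2π) × 24.00 h = (3.1416/π) × 24.00 = 24.00 h.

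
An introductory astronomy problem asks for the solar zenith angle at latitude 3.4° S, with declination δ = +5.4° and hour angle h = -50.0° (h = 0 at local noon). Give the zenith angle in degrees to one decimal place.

cos θ_z = sin φ sin δ + cos φ cos δ cos h = -0.005581 + 0.638808 = 0.633227.
θ_z = arccos(0.633227) = 50.7°.

θ_z = 50.7°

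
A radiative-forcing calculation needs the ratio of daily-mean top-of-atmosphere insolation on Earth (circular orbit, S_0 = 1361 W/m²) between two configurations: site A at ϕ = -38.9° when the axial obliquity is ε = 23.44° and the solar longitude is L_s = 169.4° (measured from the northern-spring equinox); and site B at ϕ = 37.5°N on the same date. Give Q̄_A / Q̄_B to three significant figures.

Q̄_A / Q̄_B ≈ 0.818

— Configuration A (ϕ=-38.9°):
Solar declination: sin δ = sin ε · sin L_s = sin 23.44° × sin 169.4° = 0.07317, so δ = +4.196°.
cos h₀ = −tan(-38.9°) tan(+4.196°) = 0.0592, h₀ = 1.5116 rad.
Bracket: h₀ sin ϕ sin δ + cos ϕ cos δ sin h₀ = 1.5116×-0.62796×0.07317 + 0.77824×0.99732×0.99825 = -0.069455 + 0.774796 = 0.705341.
Q̄ = (S_0/π) × [bracket] = (1361/π) × 0.705341 = 305.57 W/m².
— Configuration B (ϕ=+37.5°):
cos h₀ = −tan(+37.5°) tan(+4.196°) = -0.0563, h₀ = 1.6271 rad.
Bracket: h₀ sin ϕ sin δ + cos ϕ cos δ sin h₀ = 1.6271×0.60876×0.07317 + 0.79335×0.99732×0.99841 = 0.072476 + 0.789966 = 0.862442.
Q̄ = (S_0/π) × [bracket] = (1361/π) × 0.862442 = 373.63 W/m².
Ratio Q̄_A / Q̄_B = 305.57 / 373.63 = 0.8178.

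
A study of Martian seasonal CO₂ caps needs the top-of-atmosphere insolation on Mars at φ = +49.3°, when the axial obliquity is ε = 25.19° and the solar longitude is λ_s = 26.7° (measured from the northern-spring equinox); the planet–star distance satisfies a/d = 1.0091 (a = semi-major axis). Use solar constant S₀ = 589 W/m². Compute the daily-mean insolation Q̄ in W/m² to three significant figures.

Q̄ ≈ 169 W/m²

Solar declination: sin δ = sin ε · sin λ_s = sin 25.19° × sin 26.7° = 0.19124, so δ = +11.025°.
cos H₀ = −tan(+49.3°) tan(+11.025°) = -0.2265, H₀ = 1.7993 rad.
Bracket: H₀ sin φ sin δ + cos φ cos δ sin H₀ = 1.7993×0.75813×0.19124 + 0.65210×0.98154×0.97401 = 0.260871 + 0.623427 = 0.884298.
Inverse-square distance factor (a/d)² = 1.0091² = 1.018283.
Q̄ = (S₀/π) × 1.018283 × [bracket] = (589/π) × 1.018283 × 0.884298 = 168.8 W/m².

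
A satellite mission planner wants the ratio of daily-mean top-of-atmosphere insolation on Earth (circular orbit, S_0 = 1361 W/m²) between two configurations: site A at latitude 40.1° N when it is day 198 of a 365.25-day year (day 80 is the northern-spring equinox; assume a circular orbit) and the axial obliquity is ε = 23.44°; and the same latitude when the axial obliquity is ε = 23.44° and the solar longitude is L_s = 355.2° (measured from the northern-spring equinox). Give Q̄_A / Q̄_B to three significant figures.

Q̄_A / Q̄_B ≈ 1.52

— Configuration A (ϕ=+40.1°):
Solar longitude: L_s = 360° × (198 − 80)/365.25 = 116.304°.
sin δ = sin 23.44° × sin 116.304° = 0.35660, so δ = +20.892°.
cos h₀ = −tan(+40.1°) tan(+20.892°) = -0.3214, h₀ = 1.8980 rad.
Bracket: h₀ sin ϕ sin δ + cos ϕ cos δ sin h₀ = 1.8980×0.64412×0.35660 + 0.76492×0.93426×0.94694 = 0.435958 + 0.676716 = 1.112674.
Q̄ = (S_0/π) × [bracket] = (1361/π) × 1.112674 = 482.03 W/m².
— Configuration B (ϕ=+40.1°):
Solar declination: sin δ = sin ε · sin L_s = sin 23.44° × sin 355.2° = -0.03329, so δ = -1.908°.
cos h₀ = −tan(+40.1°) tan(-1.908°) = 0.0280, h₀ = 1.5427 rad.
Bracket: h₀ sin ϕ sin δ + cos ϕ cos δ sin h₀ = 1.5427×0.64412×-0.03329 + 0.76492×0.99945×0.99961 = -0.033080 + 0.764201 = 0.731121.
Q̄ = (S_0/π) × [bracket] = (1361/π) × 0.731121 = 316.74 W/m².
Ratio Q̄_A / Q̄_B = 482.03 / 316.74 = 1.522.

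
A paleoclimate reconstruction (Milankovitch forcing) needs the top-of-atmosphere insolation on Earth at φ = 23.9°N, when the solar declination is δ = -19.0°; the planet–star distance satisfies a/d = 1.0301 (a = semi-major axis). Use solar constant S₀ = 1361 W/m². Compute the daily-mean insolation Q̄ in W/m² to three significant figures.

cos H₀ = −tan(+23.9°) tan(-19.000°) = 0.1526, H₀ = 1.4176 rad.
Bracket: H₀ sin φ sin δ + cos φ cos δ sin H₀ = 1.4176×0.40514×-0.32557 + 0.91425×0.94552×0.98829 = -0.186983 + 0.854319 = 0.667336.
Inverse-square distance factor (a/d)² = 1.0301² = 1.061106.
Q̄ = (S₀/π) × 1.061106 × [bracket] = (1361/π) × 1.061106 × 0.667336 = 306.8 W/m².

Q̄ ≈ 307 W/m²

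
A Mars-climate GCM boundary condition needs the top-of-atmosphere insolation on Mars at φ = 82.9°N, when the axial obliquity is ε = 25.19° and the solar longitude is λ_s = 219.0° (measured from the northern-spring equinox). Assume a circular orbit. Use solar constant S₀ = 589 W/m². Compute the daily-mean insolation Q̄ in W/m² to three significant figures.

Q̄ ≈ 0.00 W/m²

Solar declination: sin δ = sin ε · sin λ_s = sin 25.19° × sin 219.0° = -0.26785, so δ = -15.537°.
cos H₀ = −tan(+82.9°) tan(-15.537°) = 2.2320 ≥ 1 ⇒ polar night, H₀ = 0 and Q̄ = 0.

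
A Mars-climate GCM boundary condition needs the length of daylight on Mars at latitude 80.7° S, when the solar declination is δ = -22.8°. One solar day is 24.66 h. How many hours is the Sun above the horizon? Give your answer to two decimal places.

Sunrise equation: cos H₀ = −tan φ · tan δ = -2.5670 ≤ −1, so the Sun never sets (polar day) and H₀ = π.
Daylight = 2H₀/(2π) × 24.66 h = (3.1416/π) × 24.66 = 24.66 h.

24.66 h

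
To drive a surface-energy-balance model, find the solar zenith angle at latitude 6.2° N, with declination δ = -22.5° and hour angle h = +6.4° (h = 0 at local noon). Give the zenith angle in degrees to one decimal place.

θ_z = 29.4°

cos θ_z = sin φ sin δ + cos φ cos δ cos h = -0.041330 + 0.912752 = 0.871422.
θ_z = arccos(0.871422) = 29.4°.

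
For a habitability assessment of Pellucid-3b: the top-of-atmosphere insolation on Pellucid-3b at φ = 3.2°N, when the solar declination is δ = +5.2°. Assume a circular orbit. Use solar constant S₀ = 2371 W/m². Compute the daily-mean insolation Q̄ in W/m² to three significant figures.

Q̄ ≈ 756 W/m²

cos H₀ = −tan(+3.2°) tan(+5.200°) = -0.0051, H₀ = 1.5759 rad.
Bracket: H₀ sin φ sin δ + cos φ cos δ sin H₀ = 1.5759×0.05582×0.09063 + 0.99844×0.99588×0.99999 = 0.007972 + 0.994316 = 1.002288.
Q̄ = (S₀/π) × [bracket] = (2371/π) × 1.002288 = 756.4 W/m².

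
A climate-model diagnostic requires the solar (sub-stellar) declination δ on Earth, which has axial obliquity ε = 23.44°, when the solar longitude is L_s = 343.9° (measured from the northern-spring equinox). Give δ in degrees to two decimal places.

sin δ = sin ε · sin L_s = sin 23.44° × sin 343.9° = -0.110313.
δ = arcsin(-0.110313) = -6.33°.

δ = -6.33°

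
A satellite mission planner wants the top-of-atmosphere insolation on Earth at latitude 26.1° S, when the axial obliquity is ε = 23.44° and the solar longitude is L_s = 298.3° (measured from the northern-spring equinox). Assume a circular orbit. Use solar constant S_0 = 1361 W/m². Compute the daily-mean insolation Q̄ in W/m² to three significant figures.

Solar declination: sin δ = sin ε · sin L_s = sin 23.44° × sin 298.3° = -0.35024, so δ = -20.502°.
cos h₀ = −tan(-26.1°) tan(-20.502°) = -0.1832, h₀ = 1.7550 rad.
Bracket: h₀ sin ϕ sin δ + cos ϕ cos δ sin h₀ = 1.7550×-0.43994×-0.35024 + 0.89803×0.93666×0.98308 = 0.270418 + 0.826917 = 1.097335.
Q̄ = (S_0/π) × [bracket] = (1361/π) × 1.097335 = 475.4 W/m².

Q̄ ≈ 475 W/m²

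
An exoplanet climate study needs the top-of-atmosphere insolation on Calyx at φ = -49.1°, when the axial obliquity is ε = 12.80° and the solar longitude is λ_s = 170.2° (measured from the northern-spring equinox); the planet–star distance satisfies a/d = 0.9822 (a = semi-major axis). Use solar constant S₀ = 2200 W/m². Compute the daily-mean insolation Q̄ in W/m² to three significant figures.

Solar declination: sin δ = sin ε · sin λ_s = sin 12.80° × sin 170.2° = 0.03771, so δ = +2.161°.
cos H₀ = −tan(-49.1°) tan(+2.161°) = 0.0436, H₀ = 1.5272 rad.
Bracket: H₀ sin φ sin δ + cos φ cos δ sin H₀ = 1.5272×-0.75585×0.03771 + 0.65474×0.99929×0.99905 = -0.043530 + 0.653654 = 0.610124.
Inverse-square distance factor (a/d)² = 0.9822² = 0.964717.
Q̄ = (S₀/π) × 0.964717 × [bracket] = (2200/π) × 0.964717 × 0.610124 = 412.2 W/m².

Q̄ ≈ 412 W/m²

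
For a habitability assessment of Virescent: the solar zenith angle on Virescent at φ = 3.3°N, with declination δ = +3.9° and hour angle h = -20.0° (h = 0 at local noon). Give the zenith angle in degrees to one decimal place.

θ_z = 20.0°

cos θ_z = sin φ sin δ + cos φ cos δ cos h = 0.003915 + 0.935962 = 0.939877.
θ_z = arccos(0.939877) = 20.0°.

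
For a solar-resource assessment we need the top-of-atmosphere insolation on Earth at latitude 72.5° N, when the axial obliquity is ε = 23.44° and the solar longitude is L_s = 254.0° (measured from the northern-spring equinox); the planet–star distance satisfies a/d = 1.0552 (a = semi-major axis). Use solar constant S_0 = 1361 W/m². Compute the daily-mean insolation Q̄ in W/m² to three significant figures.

Q̄ ≈ 0.00 W/m²

Solar declination: sin δ = sin ε · sin L_s = sin 23.44° × sin 254.0° = -0.38238, so δ = -22.481°.
cos h₀ = −tan(+72.5°) tan(-22.481°) = 1.3125 ≥ 1 ⇒ polar night, h₀ = 0 and Q̄ = 0.
Inverse-square distance factor (a/d)² = 1.0552² = 1.113447.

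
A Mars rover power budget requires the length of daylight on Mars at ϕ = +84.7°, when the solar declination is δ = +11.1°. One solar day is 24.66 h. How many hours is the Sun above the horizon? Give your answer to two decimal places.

24.66 h

Sunrise equation: cos h₀ = −tan ϕ · tan δ = -2.1149 ≤ −1, so the Sun never sets (polar day) and h₀ = π.
Daylight = 2h₀/(2π) × 24.66 h = (3.1416/π) × 24.66 = 24.66 h.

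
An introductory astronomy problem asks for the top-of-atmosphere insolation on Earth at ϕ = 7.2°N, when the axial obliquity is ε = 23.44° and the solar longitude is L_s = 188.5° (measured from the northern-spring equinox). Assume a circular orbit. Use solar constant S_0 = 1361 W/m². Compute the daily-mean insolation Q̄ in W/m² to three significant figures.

Q̄ ≈ 424 W/m²

Solar declination: sin δ = sin ε · sin L_s = sin 23.44° × sin 188.5° = -0.05880, so δ = -3.371°.
cos h₀ = −tan(+7.2°) tan(-3.371°) = 0.0074, h₀ = 1.5634 rad.
Bracket: h₀ sin ϕ sin δ + cos ϕ cos δ sin h₀ = 1.5634×0.12533×-0.05880 + 0.99211×0.99827×0.99997 = -0.011521 + 0.990364 = 0.978843.
Q̄ = (S_0/π) × [bracket] = (1361/π) × 0.978843 = 424.1 W/m².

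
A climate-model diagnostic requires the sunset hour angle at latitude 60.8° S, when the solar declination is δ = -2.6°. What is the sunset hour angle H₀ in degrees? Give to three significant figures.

H₀ = 94.7°

cos H₀ = −tan φ · tan δ = −tan(-60.8°) × tan(-2.600°) = -0.0813, so H₀ = 1.6521 rad = 94.66°.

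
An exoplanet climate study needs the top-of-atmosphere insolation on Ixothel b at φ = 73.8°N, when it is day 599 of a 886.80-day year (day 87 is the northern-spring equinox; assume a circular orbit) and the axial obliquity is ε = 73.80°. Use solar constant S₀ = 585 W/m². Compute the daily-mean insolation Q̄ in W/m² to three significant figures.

Solar longitude: λ_s = 360° × (599 − 87)/886.80 = 207.848°.
sin δ = sin 73.80° × sin 207.848° = -0.44859, so δ = -26.653°.
cos H₀ = −tan(+73.8°) tan(-26.653°) = 1.7276 ≥ 1 ⇒ polar night, H₀ = 0 and Q̄ = 0.

Q̄ ≈ 0.00 W/m²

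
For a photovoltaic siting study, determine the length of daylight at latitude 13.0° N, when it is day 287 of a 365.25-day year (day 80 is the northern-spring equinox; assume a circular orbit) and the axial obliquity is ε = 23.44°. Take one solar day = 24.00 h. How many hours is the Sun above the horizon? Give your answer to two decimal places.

11.71 h

Solar longitude: L_s = 360° × (287 − 80)/365.25 = 204.025°.
sin δ = sin 23.44° × sin 204.025° = -0.16195, so δ = -9.320°.
cos h₀ = −tan ϕ · tan δ = −tan(+13.0°) × tan(-9.320°) = 0.0379, so h₀ = 1.5329 rad = 87.83°.
Daylight = 2h₀/(2π) × 24.00 h = (1.5329/π) × 24.00 = 11.71 h.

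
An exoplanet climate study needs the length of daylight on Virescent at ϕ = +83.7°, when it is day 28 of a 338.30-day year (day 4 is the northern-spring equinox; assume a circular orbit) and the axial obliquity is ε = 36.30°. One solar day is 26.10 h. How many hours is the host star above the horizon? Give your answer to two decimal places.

Solar longitude: L_s = 360° × (28 − 4)/338.30 = 25.539°.
sin δ = sin 36.30° × sin 25.539° = 0.25524, so δ = +14.788°.
Sunrise equation: cos h₀ = −tan ϕ · tan δ = -2.3911 ≤ −1, so the host star never sets (polar day) and h₀ = π.
Daylight = 2h₀/(2π) × 26.10 h = (3.1416/π) × 26.10 = 26.10 h.

26.10 h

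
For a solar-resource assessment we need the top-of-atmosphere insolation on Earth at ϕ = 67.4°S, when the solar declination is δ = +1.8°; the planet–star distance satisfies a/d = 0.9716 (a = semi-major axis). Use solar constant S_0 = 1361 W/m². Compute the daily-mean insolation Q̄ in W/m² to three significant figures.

cos h₀ = −tan(-67.4°) tan(+1.800°) = 0.0755, h₀ = 1.4952 rad.
Bracket: h₀ sin ϕ sin δ + cos ϕ cos δ sin h₀ = 1.4952×-0.92321×0.03141 + 0.38430×0.99951×0.99715 = -0.043358 + 0.383017 = 0.339659.
Inverse-square distance factor (a/d)² = 0.9716² = 0.944007.
Q̄ = (S_0/π) × 0.944007 × [bracket] = (1361/π) × 0.944007 × 0.339659 = 138.9 W/m².

Q̄ ≈ 139 W/m²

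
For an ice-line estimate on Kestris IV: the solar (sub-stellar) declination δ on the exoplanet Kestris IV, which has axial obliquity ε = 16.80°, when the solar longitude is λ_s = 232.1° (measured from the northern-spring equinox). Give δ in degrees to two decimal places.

δ = -13.18°

sin δ = sin ε · sin λ_s = sin 16.80° × sin 232.1° = -0.228070.
δ = arcsin(-0.228070) = -13.18°.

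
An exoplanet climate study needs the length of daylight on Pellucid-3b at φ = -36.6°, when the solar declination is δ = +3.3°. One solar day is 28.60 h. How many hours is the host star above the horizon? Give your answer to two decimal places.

13.91 h

cos H₀ = −tan φ · tan δ = −tan(-36.6°) × tan(+3.300°) = 0.0428, so H₀ = 1.5280 rad = 87.55°.
Daylight = 2H₀/(2π) × 28.60 h = (1.5280/π) × 28.60 = 13.91 h.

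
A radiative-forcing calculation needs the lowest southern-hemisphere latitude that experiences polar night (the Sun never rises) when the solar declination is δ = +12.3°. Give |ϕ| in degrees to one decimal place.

Polar night requires cos h₀ = −tan ϕ tan δ ≥ 1, i.e. tan ϕ tan δ ≤ −1.
The boundary is |tan ϕ| · |tan δ| = 1, so |ϕ| = 90° − |δ| = 90° − 12.3° = 77.7° in the southern hemisphere.

|ϕ| = 77.7°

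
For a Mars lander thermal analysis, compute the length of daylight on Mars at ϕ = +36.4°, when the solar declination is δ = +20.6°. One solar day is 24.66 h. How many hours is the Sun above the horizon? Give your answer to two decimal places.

cos h₀ = −tan ϕ · tan δ = −tan(+36.4°) × tan(+20.600°) = -0.2771, so h₀ = 1.8516 rad = 106.09°.
Daylight = 2h₀/(2π) × 24.66 h = (1.8516/π) × 24.66 = 14.53 h.

14.53 h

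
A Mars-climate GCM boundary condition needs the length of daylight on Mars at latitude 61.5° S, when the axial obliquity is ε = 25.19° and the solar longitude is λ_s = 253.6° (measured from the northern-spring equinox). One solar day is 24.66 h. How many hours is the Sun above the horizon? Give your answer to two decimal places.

19.93 h

Solar declination: sin δ = sin ε · sin λ_s = sin 25.19° × sin 253.6° = -0.40830, so δ = -24.098°.
cos H₀ = −tan φ · tan δ = −tan(-61.5°) × tan(-24.098°) = -0.8238, so H₀ = 2.5389 rad = 145.47°.
Daylight = 2H₀/(2π) × 24.66 h = (2.5389/π) × 24.66 = 19.93 h.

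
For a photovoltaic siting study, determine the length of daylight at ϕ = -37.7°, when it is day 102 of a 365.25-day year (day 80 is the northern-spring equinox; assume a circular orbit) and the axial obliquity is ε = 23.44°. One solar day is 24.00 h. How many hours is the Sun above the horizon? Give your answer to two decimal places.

11.12 h

Solar longitude: L_s = 360° × (102 − 80)/365.25 = 21.684°.
sin δ = sin 23.44° × sin 21.684° = 0.14698, so δ = +8.452°.
cos h₀ = −tan ϕ · tan δ = −tan(-37.7°) × tan(+8.452°) = 0.1148, so h₀ = 1.4557 rad = 83.41°.
Daylight = 2h₀/(2π) × 24.00 h = (1.4557/π) × 24.00 = 11.12 h.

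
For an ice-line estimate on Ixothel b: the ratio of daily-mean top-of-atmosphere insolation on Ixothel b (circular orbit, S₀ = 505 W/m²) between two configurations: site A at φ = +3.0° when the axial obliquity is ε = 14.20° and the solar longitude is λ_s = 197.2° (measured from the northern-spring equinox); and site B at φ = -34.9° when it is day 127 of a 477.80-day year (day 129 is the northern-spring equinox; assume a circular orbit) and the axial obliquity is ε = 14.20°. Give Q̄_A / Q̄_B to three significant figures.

— Configuration A (φ=+3.0°):
Solar declination: sin δ = sin ε · sin λ_s = sin 14.20° × sin 197.2° = -0.07254, so δ = -4.160°.
cos H₀ = −tan(+3.0°) tan(-4.160°) = 0.0038, H₀ = 1.5670 rad.
Bracket: H₀ sin φ sin δ + cos φ cos δ sin H₀ = 1.5670×0.05234×-0.07254 + 0.99863×0.99737×0.99999 = -0.005949 + 0.995994 = 0.990045.
Q̄ = (S₀/π) × [bracket] = (505/π) × 0.990045 = 159.15 W/m².
— Configuration B (φ=-34.9°):
Solar longitude: λ_s = 360° × (127 − 129)/477.80 = -1.507°, i.e. -1.507° + 360° = 358.493°.
sin δ = sin 14.20° × sin 358.493° = -0.00645, so δ = -0.370°.
cos H₀ = −tan(-34.9°) tan(-0.370°) = -0.0045, H₀ = 1.5753 rad.
Bracket: H₀ sin φ sin δ + cos φ cos δ sin H₀ = 1.5753×-0.57215×-0.00645 + 0.82015×0.99998×0.99999 = 0.005813 + 0.820125 = 0.825938.
Q̄ = (S₀/π) × [bracket] = (505/π) × 0.825938 = 132.77 W/m².
Ratio Q̄_A / Q̄_B = 159.15 / 132.77 = 1.199.

Q̄_A / Q̄_B ≈ 1.20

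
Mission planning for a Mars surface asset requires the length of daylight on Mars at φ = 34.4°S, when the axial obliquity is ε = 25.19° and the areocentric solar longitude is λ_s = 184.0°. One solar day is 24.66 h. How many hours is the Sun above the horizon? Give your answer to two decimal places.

sin δ = sin 25.19° × sin 184.0° = -0.02969, so δ = -1.701°.
cos H₀ = −tan φ · tan δ = −tan(-34.4°) × tan(-1.701°) = -0.0203, so H₀ = 1.5911 rad = 91.17°.
Daylight = 2H₀/(2π) × 24.66 h = (1.5911/π) × 24.66 = 12.49 h.

12.49 h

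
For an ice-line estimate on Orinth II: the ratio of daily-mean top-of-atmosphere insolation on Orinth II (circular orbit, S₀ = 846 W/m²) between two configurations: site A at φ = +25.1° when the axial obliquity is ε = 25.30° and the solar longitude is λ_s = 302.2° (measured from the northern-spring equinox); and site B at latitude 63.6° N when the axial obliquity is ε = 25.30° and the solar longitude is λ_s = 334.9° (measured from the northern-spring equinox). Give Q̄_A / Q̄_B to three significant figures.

— Configuration A (φ=+25.1°):
Solar declination: sin δ = sin ε · sin λ_s = sin 25.30° × sin 302.2° = -0.36163, so δ = -21.200°.
cos H₀ = −tan(+25.1°) tan(-21.200°) = 0.1817, H₀ = 1.3881 rad.
Bracket: H₀ sin φ sin δ + cos φ cos δ sin H₀ = 1.3881×0.42420×-0.36163 + 0.90557×0.93232×0.98335 = -0.212939 + 0.830224 = 0.617285.
Q̄ = (S₀/π) × [bracket] = (846/π) × 0.617285 = 166.23 W/m².
— Configuration B (φ=+63.6°):
Solar declination: sin δ = sin ε · sin λ_s = sin 25.30° × sin 334.9° = -0.18128, so δ = -10.445°.
cos H₀ = −tan(+63.6°) tan(-10.445°) = 0.3713, H₀ = 1.1903 rad.
Bracket: H₀ sin φ sin δ + cos φ cos δ sin H₀ = 1.1903×0.89571×-0.18128 + 0.44464×0.98343×0.92849 = -0.193274 + 0.406003 = 0.212729.
Q̄ = (S₀/π) × [bracket] = (846/π) × 0.212729 = 57.286 W/m².
Ratio Q̄_A / Q̄_B = 166.23 / 57.286 = 2.902.

Q̄_A / Q̄_B ≈ 2.90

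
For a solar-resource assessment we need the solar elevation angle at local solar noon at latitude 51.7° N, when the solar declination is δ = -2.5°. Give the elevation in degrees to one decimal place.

35.8°

At local noon the hour angle is zero, so the zenith angle equals |ϕ − δ| = |+51.7° − (-2.500°)| = 54.200°.
Elevation = 90° − 54.200° = 35.8°.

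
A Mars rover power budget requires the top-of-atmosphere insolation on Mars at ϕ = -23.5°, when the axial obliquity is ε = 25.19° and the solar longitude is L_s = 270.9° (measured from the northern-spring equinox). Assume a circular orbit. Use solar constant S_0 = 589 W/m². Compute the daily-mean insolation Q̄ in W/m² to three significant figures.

Solar declination: sin δ = sin ε · sin L_s = sin 25.19° × sin 270.9° = -0.42557, so δ = -25.187°.
cos h₀ = −tan(-23.5°) tan(-25.187°) = -0.2045, h₀ = 1.7767 rad.
Bracket: h₀ sin ϕ sin δ + cos ϕ cos δ sin h₀ = 1.7767×-0.39875×-0.42557 + 0.91706×0.90493×0.97887 = 0.301499 + 0.812340 = 1.113839.
Q̄ = (S_0/π) × [bracket] = (589/π) × 1.113839 = 208.8 W/m².

Q̄ ≈ 209 W/m²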